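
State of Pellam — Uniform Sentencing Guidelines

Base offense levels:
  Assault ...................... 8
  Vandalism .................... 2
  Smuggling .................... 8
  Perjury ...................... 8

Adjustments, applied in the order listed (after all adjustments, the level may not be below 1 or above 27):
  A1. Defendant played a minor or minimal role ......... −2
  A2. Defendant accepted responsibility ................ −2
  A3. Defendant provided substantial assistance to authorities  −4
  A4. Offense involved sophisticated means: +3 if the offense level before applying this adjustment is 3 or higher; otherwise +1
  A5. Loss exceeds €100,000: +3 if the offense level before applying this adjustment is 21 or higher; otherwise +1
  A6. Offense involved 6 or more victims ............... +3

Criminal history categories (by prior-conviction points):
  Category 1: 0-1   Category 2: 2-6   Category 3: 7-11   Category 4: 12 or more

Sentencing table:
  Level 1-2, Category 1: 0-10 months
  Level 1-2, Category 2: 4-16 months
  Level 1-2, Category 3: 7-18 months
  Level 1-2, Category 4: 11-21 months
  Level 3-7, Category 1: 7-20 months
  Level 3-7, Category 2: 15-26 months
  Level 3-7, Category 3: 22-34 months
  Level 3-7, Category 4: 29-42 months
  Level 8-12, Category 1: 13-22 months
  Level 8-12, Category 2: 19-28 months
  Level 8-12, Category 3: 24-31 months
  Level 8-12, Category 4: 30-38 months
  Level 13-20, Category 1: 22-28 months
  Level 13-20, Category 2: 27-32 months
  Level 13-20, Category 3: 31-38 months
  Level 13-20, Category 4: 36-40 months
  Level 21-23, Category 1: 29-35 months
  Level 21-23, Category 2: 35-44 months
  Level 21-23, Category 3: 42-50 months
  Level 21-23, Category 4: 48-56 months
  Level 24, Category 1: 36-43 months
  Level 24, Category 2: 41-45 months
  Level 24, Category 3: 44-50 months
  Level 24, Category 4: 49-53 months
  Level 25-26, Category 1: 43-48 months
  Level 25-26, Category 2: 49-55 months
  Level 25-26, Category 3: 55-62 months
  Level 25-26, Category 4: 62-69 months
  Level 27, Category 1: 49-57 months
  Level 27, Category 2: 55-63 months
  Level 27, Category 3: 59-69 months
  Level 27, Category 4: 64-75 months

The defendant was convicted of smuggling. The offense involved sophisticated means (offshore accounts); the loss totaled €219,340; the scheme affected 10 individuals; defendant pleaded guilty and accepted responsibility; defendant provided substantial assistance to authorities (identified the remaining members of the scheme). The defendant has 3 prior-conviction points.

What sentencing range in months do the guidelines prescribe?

Base offense level for smuggling: 8.
A2 applies: 8 − 2 = 6.
A3 applies: 6 − 4 = 2.
A4 applies (level before this adjustment is 2 < 3, so +1): 2 + 1 = 3.
A5 applies (level before this adjustment is 3 < 21, so +1): 3 + 1 = 4.
A6 applies: 4 + 3 = 7.
Final offense level: 7.
Criminal history: 3 prior points → Category 2 (2-6).
Level 7 falls in the 3-7 band.
Grid: Level 3-7 × Category 2 = 15-26 months.

15-26 months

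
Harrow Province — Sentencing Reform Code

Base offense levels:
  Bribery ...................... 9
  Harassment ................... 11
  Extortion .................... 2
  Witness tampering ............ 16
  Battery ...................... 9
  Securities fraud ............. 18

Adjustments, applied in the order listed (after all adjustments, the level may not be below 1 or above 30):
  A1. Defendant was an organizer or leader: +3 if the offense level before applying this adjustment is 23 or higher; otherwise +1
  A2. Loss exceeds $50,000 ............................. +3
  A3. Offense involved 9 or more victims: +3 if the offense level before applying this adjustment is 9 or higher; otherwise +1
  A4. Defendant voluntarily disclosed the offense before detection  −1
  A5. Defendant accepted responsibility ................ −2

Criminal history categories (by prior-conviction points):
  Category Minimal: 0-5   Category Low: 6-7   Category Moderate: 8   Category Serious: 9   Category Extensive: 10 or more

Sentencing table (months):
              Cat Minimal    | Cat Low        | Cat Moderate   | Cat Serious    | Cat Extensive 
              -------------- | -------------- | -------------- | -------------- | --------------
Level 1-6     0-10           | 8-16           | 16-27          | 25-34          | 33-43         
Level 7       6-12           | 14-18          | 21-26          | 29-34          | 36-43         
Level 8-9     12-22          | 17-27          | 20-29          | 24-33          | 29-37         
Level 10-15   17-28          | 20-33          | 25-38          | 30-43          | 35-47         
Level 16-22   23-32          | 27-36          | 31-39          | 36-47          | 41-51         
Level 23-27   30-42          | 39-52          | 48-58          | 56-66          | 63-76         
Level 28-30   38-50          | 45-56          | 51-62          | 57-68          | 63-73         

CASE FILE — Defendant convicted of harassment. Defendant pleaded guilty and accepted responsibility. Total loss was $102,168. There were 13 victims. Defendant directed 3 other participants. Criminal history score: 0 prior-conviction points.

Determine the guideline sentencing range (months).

Base offense level for harassment: 11.
A1 applies (level before this adjustment is 11 < 23, so +1): 11 + 1 = 12.
A2 applies: 12 + 3 = 15.
A3 applies (level before this adjustment is 15 ≥ 9, so +3): 15 + 3 = 18.
A4 does not apply.
A5 applies: 18 − 2 = 16.
Final offense level: 16.
Criminal history: 0 prior points → Category Minimal (0-5).
Level 16 falls in the 16-22 band.
Grid: Level 16-22 × Category Minimal = 23-32 months.

23-32 months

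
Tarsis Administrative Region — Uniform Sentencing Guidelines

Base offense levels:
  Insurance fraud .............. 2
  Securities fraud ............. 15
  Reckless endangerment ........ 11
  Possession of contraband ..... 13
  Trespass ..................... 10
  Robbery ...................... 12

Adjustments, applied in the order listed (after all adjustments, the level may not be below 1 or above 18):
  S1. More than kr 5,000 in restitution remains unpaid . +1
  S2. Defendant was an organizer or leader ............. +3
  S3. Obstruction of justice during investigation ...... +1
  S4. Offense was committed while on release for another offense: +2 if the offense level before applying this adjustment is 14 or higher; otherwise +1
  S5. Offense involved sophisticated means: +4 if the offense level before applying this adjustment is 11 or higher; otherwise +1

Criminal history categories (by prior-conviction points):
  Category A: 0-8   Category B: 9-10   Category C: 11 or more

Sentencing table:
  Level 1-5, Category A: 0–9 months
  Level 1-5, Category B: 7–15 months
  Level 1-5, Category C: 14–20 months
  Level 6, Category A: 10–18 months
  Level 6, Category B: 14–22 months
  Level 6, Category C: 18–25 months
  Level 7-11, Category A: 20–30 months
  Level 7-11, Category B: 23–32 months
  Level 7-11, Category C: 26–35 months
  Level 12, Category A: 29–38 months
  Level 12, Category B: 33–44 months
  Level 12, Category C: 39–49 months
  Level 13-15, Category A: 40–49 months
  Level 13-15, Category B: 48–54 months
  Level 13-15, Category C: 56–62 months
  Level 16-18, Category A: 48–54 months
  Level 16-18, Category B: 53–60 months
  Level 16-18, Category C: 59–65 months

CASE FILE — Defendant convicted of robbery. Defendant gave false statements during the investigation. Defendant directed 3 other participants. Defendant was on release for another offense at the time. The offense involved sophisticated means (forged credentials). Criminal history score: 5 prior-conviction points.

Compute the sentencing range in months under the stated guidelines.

48-54 months

Base offense level for robbery: 12.
S2 applies: 12 + 3 = 15.
S3 applies: 15 + 1 = 16.
S4 applies (level before this adjustment is 16 ≥ 14, so +2): 16 + 2 = 18.
S5 applies (level before this adjustment is 18 ≥ 11, so +4): 18 + 4 = 22.
Level 22 exceeds the maximum of 18; capped at 18.
Final offense level: 18.
Criminal history: 5 prior points → Category A (0-8).
Level 18 falls in the 16-18 band.
Grid: Level 16-18 × Category A = 48-54 months.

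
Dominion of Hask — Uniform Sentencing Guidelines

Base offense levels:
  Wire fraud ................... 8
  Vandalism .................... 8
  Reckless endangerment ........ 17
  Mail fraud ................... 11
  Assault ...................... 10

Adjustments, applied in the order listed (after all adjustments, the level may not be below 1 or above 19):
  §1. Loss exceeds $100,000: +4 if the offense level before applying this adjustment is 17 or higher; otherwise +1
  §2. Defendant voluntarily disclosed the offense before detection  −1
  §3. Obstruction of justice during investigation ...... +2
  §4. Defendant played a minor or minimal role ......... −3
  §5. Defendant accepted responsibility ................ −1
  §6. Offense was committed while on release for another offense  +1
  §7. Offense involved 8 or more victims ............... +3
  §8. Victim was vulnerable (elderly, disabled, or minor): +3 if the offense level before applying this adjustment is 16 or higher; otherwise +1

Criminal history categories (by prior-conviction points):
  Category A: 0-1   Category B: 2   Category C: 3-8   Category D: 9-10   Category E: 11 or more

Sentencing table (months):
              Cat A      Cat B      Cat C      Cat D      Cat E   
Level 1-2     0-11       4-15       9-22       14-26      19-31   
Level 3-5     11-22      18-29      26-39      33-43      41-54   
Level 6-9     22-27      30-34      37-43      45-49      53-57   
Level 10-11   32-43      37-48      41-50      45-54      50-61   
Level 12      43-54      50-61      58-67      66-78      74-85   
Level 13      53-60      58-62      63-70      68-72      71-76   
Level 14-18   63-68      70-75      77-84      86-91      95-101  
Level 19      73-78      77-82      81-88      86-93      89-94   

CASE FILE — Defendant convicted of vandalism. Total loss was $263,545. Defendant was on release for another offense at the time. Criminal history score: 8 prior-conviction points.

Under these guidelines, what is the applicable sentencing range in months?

Base offense level for vandalism: 8.
§1 applies (level before this adjustment is 8 < 17, so +1): 8 + 1 = 9.
§3 does not apply.
§5 does not apply.
§6 applies: 9 + 1 = 10.
§7 does not apply.
Final offense level: 10.
Criminal history: 8 prior points → Category C (3-8).
Level 10 falls in the 10-11 band.
Grid: Level 10-11 × Category C = 41-50 months.

41-50 months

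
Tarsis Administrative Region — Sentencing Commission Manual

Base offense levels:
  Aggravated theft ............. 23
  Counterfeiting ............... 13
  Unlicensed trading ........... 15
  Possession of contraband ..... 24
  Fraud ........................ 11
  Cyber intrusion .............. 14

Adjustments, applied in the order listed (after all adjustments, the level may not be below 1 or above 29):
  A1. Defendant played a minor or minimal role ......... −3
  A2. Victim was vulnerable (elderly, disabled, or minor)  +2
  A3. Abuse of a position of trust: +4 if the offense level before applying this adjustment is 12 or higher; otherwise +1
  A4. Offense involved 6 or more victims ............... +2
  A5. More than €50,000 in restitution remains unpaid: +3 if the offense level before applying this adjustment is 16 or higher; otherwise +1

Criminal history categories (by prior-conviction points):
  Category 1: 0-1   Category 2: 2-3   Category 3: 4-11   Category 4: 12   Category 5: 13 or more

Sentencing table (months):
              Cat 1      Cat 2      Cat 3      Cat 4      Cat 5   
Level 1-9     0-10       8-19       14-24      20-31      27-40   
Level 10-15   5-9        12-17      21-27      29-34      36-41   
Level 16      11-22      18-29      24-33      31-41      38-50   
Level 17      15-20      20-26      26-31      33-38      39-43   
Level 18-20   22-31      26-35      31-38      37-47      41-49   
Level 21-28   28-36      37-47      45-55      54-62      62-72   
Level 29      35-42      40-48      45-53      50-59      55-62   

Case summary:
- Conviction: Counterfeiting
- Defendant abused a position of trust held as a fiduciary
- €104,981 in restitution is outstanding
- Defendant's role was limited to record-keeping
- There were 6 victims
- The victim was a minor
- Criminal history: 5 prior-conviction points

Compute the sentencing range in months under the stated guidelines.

Base offense level for counterfeiting: 13.
A1 applies: 13 − 3 = 10.
A2 applies: 10 + 2 = 12.
A3 applies (level before this adjustment is 12 ≥ 12, so +4): 12 + 4 = 16.
A4 applies: 16 + 2 = 18.
A5 applies (level before this adjustment is 18 ≥ 16, so +3): 18 + 3 = 21.
Final offense level: 21.
Criminal history: 5 prior points → Category 3 (4-11).
Level 21 falls in the 21-28 band.
Grid: Level 21-28 × Category 3 = 45-55 months.

45-55 months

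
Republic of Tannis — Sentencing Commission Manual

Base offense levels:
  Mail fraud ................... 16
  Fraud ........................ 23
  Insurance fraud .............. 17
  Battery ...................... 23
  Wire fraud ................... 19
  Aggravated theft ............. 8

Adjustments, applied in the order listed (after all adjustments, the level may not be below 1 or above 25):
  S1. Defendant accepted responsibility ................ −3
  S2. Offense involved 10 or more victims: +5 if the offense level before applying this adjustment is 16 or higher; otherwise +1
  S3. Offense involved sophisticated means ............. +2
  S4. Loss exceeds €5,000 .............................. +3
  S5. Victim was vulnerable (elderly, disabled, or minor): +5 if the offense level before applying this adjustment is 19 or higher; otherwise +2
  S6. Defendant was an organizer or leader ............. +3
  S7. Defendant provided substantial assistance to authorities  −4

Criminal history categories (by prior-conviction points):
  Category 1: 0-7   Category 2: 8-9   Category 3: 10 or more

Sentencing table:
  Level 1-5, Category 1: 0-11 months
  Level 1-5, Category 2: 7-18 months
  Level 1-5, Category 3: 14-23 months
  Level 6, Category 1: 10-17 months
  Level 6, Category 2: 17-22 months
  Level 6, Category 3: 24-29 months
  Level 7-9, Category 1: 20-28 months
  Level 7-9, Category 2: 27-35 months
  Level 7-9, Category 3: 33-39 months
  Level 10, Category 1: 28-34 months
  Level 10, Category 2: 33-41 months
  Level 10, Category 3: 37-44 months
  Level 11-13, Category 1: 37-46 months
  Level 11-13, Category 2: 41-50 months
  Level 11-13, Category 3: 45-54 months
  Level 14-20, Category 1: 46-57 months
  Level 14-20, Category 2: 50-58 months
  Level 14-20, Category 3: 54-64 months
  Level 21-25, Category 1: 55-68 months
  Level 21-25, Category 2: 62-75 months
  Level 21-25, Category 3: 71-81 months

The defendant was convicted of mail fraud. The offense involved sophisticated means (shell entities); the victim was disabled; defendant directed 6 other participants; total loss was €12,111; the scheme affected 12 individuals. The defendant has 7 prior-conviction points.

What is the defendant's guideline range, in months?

Base offense level for mail fraud: 16.
S1 does not apply.
S2 applies (level before this adjustment is 16 ≥ 16, so +5): 16 + 5 = 21.
S3 applies: 21 + 2 = 23.
S4 applies: 23 + 3 = 26.
S5 applies (level before this adjustment is 26 ≥ 19, so +5): 26 + 5 = 31.
S6 applies: 31 + 3 = 34.
S7 does not apply.
Level 34 exceeds the maximum of 25; capped at 25.
Final offense level: 25.
Criminal history: 7 prior points → Category 1 (0-7).
Level 25 falls in the 21-25 band.
Grid: Level 21-25 × Category 1 = 55-68 months.

55-68 months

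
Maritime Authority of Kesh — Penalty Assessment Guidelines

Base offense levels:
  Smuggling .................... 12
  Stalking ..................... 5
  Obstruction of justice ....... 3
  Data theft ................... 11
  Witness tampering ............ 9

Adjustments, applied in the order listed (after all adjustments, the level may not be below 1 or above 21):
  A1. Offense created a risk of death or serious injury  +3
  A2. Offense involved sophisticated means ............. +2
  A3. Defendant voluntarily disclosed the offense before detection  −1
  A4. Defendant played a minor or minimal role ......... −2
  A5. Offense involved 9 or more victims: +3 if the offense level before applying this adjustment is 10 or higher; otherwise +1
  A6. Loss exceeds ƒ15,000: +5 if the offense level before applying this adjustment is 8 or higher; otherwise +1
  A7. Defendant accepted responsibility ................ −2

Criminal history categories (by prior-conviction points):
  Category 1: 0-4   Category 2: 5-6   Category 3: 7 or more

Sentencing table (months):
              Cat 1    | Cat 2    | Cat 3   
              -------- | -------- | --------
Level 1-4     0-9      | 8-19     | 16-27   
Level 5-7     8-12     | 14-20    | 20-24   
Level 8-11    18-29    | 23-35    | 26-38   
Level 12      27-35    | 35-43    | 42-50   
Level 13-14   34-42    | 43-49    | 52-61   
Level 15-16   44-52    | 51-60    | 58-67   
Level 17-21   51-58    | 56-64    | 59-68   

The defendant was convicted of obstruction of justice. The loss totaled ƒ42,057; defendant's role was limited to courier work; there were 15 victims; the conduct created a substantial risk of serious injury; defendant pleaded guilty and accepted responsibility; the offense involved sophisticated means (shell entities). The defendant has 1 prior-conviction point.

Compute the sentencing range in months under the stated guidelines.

8-12 months

Base offense level for obstruction of justice: 3.
A1 applies: 3 + 3 = 6.
A2 applies: 6 + 2 = 8.
A4 applies: 8 − 2 = 6.
A5 applies (level before this adjustment is 6 < 10, so +1): 6 + 1 = 7.
A6 applies (level before this adjustment is 7 < 8, so +1): 7 + 1 = 8.
A7 applies: 8 − 2 = 6.
Final offense level: 6.
Criminal history: 1 prior point → Category 1 (0-4).
Level 6 falls in the 5-7 band.
Grid: Level 5-7 × Category 1 = 8-12 months.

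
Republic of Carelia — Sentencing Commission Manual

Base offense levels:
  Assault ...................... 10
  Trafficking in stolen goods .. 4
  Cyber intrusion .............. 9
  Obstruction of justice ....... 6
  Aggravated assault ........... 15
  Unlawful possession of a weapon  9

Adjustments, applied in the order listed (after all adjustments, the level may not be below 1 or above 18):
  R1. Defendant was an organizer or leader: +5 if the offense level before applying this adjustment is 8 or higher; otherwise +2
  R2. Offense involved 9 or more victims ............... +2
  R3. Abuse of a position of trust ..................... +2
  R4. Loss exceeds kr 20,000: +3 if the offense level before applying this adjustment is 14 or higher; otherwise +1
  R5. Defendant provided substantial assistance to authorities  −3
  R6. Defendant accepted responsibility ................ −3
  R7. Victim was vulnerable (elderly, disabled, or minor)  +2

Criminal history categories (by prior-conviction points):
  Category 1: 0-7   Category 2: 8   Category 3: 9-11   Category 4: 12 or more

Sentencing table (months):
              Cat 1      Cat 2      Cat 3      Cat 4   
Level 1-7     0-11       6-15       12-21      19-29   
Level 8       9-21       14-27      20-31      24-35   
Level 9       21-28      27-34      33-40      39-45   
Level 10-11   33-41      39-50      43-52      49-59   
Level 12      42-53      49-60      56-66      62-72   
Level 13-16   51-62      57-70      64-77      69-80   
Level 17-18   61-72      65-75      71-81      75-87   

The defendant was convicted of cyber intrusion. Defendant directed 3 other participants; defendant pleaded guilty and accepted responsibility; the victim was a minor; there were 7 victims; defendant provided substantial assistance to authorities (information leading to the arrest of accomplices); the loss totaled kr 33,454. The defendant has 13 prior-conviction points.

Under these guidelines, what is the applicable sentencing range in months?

Base offense level for cyber intrusion: 9.
R1 applies (level before this adjustment is 9 ≥ 8, so +5): 9 + 5 = 14.
R3 does not apply.
R4 applies (level before this adjustment is 14 ≥ 14, so +3): 14 + 3 = 17.
R5 applies: 17 − 3 = 14.
R6 applies: 14 − 3 = 11.
R7 applies: 11 + 2 = 13.
Final offense level: 13.
Criminal history: 13 prior points → Category 4 (12+).
Level 13 falls in the 13-16 band.
Grid: Level 13-16 × Category 4 = 69-80 months.

69-80 months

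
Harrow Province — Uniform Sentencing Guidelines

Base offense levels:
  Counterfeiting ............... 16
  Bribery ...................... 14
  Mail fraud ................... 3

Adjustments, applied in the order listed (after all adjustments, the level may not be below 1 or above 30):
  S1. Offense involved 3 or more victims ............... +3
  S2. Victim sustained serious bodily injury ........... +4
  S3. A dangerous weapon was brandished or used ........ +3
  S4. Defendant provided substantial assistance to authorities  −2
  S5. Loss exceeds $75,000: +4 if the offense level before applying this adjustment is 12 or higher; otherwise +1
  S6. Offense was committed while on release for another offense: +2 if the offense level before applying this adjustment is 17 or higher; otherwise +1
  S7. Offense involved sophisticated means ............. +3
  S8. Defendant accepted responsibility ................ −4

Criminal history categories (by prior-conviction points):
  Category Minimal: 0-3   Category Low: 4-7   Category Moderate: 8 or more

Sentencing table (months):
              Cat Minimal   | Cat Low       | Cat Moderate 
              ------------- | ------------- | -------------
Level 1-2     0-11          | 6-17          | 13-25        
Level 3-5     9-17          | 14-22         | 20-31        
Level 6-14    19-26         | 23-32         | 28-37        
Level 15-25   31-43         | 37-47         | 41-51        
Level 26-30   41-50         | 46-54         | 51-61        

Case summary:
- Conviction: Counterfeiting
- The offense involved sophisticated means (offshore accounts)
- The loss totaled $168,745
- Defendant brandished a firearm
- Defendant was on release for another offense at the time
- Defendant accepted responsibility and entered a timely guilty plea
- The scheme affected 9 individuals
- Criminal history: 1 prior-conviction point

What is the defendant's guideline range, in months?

Base offense level for counterfeiting: 16.
S1 applies: 16 + 3 = 19.
S2 does not apply.
S3 applies: 19 + 3 = 22.
S4 does not apply.
S5 applies (level before this adjustment is 22 ≥ 12, so +4): 22 + 4 = 26.
S6 applies (level before this adjustment is 26 ≥ 17, so +2): 26 + 2 = 28.
S7 applies: 28 + 3 = 31.
S8 applies: 31 − 4 = 27.
Final offense level: 27.
Criminal history: 1 prior point → Category Minimal (0-3).
Level 27 falls in the 26-30 band.
Grid: Level 26-30 × Category Minimal = 41-50 months.

41-50 months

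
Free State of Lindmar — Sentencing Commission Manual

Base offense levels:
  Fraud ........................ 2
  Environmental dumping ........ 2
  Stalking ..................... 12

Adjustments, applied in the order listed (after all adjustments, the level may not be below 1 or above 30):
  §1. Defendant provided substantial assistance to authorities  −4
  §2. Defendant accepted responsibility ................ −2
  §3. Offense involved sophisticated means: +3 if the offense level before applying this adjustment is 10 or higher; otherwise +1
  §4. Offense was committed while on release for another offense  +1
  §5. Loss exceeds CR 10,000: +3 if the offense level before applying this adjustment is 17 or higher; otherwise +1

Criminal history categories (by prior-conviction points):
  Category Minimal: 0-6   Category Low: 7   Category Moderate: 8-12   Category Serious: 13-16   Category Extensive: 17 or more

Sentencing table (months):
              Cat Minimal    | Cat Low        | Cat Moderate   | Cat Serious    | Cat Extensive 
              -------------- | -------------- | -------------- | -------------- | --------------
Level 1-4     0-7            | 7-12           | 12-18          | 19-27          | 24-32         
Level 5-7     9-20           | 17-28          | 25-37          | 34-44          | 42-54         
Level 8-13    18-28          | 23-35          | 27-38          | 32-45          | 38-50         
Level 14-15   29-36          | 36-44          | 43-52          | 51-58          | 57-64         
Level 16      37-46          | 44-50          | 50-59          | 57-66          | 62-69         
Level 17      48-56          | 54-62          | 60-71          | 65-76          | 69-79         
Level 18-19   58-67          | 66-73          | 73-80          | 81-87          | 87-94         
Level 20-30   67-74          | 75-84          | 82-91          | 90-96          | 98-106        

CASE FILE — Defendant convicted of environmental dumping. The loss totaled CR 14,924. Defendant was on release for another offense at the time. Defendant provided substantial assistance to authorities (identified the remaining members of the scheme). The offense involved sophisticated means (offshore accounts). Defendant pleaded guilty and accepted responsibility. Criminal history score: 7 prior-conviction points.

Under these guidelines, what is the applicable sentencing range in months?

Base offense level for environmental dumping: 2.
§1 applies: 2 − 4 = -2.
§2 applies: -2 − 2 = -4.
§3 applies (level before this adjustment is -4 < 10, so +1): -4 + 1 = -3.
§4 applies: -3 + 1 = -2.
§5 applies (level before this adjustment is -2 < 17, so +1): -2 + 1 = -1.
Level -1 is below the minimum of 1; floored at 1.
Final offense level: 1.
Criminal history: 7 prior points → Category Low (7).
Level 1 falls in the 1-4 band.
Grid: Level 1-4 × Category Low = 7-12 months.

7-12 months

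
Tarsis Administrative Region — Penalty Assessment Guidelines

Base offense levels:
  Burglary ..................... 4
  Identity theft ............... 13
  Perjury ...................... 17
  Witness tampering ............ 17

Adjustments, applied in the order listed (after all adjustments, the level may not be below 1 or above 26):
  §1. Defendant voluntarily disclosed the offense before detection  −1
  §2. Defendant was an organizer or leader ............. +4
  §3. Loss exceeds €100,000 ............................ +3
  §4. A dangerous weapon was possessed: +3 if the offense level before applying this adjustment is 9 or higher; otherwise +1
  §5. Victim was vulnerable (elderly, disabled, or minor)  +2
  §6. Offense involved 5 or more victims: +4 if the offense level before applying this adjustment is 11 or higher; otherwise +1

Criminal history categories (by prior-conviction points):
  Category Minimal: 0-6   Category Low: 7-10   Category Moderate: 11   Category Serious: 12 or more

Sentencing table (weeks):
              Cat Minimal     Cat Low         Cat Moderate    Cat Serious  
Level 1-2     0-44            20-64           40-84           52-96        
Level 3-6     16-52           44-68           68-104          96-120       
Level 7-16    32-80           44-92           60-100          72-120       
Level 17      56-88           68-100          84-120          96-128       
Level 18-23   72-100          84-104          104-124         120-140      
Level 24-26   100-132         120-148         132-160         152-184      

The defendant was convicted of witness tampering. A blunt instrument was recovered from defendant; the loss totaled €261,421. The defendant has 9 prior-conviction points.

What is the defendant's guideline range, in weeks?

Base offense level for witness tampering: 17.
§2 does not apply.
§3 applies: 17 + 3 = 20.
§4 applies (level before this adjustment is 20 ≥ 9, so +3): 20 + 3 = 23.
§5 does not apply.
Final offense level: 23.
Criminal history: 9 prior points → Category Low (7-10).
Level 23 falls in the 18-23 band.
Grid: Level 18-23 × Category Low = 84-104 weeks.

84-104 weeks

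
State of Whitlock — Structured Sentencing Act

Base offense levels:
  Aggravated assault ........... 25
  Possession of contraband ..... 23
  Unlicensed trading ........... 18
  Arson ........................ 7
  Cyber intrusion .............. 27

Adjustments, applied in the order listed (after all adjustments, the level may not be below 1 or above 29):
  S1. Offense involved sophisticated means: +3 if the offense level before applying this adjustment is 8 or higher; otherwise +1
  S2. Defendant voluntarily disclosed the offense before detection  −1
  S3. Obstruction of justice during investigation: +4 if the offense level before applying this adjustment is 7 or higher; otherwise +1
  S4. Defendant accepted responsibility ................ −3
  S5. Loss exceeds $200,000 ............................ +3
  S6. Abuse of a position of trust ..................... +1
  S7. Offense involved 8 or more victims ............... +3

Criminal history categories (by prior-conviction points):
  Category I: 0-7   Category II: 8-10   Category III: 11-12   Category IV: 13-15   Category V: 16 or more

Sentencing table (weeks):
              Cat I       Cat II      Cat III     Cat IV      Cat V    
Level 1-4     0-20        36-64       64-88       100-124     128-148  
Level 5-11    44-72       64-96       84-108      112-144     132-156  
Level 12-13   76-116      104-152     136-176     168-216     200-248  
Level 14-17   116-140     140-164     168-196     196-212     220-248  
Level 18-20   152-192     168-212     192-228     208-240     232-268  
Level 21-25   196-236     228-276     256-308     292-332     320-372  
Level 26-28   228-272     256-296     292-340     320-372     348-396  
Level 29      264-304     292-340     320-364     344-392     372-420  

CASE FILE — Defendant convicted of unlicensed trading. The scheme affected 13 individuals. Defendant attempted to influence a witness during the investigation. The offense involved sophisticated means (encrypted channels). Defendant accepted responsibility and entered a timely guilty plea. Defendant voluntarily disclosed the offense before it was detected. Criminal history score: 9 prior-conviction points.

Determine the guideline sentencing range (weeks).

Base offense level for unlicensed trading: 18.
S1 applies (level before this adjustment is 18 ≥ 8, so +3): 18 + 3 = 21.
S2 applies: 21 − 1 = 20.
S3 applies (level before this adjustment is 20 ≥ 7, so +4): 20 + 4 = 24.
S4 applies: 24 − 3 = 21.
S6 does not apply.
S7 applies: 21 + 3 = 24.
Final offense level: 24.
Criminal history: 9 prior points → Category II (8-10).
Level 24 falls in the 21-25 band.
Grid: Level 21-25 × Category II = 228-276 weeks.

228-276 weeks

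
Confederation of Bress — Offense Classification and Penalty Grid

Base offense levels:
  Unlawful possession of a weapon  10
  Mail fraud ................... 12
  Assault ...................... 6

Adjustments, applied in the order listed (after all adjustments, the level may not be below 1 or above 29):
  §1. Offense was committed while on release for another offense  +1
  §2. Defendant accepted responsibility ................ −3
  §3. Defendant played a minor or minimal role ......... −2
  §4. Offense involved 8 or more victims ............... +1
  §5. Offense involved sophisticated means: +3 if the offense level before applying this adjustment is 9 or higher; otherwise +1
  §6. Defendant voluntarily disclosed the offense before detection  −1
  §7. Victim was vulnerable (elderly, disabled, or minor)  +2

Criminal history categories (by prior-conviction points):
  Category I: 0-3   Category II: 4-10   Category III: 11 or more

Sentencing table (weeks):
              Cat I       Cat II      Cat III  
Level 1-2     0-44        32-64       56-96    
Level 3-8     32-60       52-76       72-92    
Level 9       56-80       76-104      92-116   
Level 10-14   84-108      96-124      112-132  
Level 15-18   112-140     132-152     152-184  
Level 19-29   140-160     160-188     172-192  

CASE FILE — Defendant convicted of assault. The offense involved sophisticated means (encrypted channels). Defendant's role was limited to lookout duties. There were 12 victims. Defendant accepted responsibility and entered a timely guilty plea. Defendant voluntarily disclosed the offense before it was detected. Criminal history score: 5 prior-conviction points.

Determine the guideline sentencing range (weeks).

32-64 weeks

Base offense level for assault: 6.
§2 applies: 6 − 3 = 3.
§3 applies: 3 − 2 = 1.
§4 applies: 1 + 1 = 2.
§5 applies (level before this adjustment is 2 < 9, so +1): 2 + 1 = 3.
§6 applies: 3 − 1 = 2.
§7 does not apply.
Final offense level: 2.
Criminal history: 5 prior points → Category II (4-10).
Level 2 falls in the 1-2 band.
Grid: Level 1-2 × Category II = 32-64 weeks.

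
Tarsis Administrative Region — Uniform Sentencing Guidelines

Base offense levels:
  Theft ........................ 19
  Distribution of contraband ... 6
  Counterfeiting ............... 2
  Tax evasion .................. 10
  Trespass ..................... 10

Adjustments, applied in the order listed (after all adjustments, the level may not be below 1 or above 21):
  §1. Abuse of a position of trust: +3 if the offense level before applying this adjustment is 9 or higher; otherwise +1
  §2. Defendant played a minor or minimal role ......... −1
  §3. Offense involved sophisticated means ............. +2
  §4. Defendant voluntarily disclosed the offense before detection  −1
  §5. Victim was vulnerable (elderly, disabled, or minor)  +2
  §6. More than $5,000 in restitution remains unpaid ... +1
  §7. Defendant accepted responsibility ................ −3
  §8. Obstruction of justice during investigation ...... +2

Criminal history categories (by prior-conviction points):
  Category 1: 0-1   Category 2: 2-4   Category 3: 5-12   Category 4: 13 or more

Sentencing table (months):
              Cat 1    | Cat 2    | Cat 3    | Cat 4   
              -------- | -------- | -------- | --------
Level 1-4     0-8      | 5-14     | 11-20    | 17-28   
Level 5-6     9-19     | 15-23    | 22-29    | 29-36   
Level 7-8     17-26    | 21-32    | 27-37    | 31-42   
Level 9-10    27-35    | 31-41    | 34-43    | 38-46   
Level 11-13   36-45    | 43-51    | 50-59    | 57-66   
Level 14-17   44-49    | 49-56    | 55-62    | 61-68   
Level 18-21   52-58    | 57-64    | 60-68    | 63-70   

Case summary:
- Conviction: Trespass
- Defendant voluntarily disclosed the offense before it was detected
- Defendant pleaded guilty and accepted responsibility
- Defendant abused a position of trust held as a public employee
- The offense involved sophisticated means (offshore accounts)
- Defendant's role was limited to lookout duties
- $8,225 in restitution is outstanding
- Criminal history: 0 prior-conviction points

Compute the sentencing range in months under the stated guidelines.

36-45 months

Base offense level for trespass: 10.
§1 applies (level before this adjustment is 10 ≥ 9, so +3): 10 + 3 = 13.
§2 applies: 13 − 1 = 12.
§3 applies: 12 + 2 = 14.
§4 applies: 14 − 1 = 13.
§6 applies: 13 + 1 = 14.
§7 applies: 14 − 3 = 11.
Final offense level: 11.
Criminal history: 0 prior points → Category 1 (0-1).
Level 11 falls in the 11-13 band.
Grid: Level 11-13 × Category 1 = 36-45 months.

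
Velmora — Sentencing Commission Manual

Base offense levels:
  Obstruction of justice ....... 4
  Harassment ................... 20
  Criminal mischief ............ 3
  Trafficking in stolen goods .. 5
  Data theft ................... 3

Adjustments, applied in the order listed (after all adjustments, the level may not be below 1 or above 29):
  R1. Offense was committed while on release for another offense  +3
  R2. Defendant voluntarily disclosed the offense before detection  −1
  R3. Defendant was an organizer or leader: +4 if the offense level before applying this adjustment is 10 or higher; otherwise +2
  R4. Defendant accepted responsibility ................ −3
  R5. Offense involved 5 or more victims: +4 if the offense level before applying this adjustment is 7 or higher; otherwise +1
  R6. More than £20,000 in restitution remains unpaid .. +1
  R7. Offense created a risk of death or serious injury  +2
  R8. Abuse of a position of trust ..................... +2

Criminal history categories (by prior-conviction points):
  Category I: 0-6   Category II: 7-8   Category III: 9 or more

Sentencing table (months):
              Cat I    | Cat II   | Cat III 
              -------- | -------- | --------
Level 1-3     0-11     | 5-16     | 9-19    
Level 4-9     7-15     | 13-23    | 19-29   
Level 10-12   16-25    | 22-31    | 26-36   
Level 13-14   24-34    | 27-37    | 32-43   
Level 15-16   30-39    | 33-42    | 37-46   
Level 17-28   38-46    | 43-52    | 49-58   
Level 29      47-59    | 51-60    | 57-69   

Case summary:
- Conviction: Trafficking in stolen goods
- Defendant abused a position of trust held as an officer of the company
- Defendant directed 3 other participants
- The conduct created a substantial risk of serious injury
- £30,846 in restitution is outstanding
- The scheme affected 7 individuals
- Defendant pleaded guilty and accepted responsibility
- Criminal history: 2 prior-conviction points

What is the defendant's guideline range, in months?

16-25 months

Base offense level for trafficking in stolen goods: 5.
R3 applies (level before this adjustment is 5 < 10, so +2): 5 + 2 = 7.
R4 applies: 7 − 3 = 4.
R5 applies (level before this adjustment is 4 < 7, so +1): 4 + 1 = 5.
R6 applies: 5 + 1 = 6.
R7 applies: 6 + 2 = 8.
R8 applies: 8 + 2 = 10.
Final offense level: 10.
Criminal history: 2 prior points → Category I (0-6).
Level 10 falls in the 10-12 band.
Grid: Level 10-12 × Category I = 16-25 months.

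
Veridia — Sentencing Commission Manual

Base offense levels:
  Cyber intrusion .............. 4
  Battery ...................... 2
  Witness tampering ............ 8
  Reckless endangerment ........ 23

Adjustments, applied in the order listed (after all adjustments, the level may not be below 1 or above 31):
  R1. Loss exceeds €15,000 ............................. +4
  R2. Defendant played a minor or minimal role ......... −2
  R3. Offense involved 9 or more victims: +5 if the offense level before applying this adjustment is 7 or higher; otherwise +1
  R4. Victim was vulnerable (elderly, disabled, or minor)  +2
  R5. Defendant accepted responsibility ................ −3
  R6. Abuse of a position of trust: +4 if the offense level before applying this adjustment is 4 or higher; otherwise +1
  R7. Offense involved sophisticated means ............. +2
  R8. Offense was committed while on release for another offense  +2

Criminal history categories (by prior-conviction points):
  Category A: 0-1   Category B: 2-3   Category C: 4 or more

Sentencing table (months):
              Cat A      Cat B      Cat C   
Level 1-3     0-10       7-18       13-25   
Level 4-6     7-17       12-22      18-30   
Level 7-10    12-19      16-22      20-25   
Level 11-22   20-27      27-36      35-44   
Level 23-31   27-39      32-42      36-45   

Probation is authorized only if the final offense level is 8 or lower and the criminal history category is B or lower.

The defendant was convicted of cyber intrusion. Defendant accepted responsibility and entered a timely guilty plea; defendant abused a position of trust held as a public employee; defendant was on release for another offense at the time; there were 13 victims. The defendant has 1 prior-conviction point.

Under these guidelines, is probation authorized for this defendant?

Yes

Base offense level for cyber intrusion: 4.
R1 does not apply.
R2 does not apply.
R3 applies (level before this adjustment is 4 < 7, so +1): 4 + 1 = 5.
R5 applies: 5 − 3 = 2.
R6 applies (level before this adjustment is 2 < 4, so +1): 2 + 1 = 3.
R7 does not apply.
R8 applies: 3 + 2 = 5.
Final offense level: 5.
Criminal history: 1 prior point → Category A (0-1).
Level 5 falls in the 4-6 band.
Grid: Level 4-6 × Category A = 7-17 months.
Probation check: level 5 ≤ 8 and category A ≤ B → eligible.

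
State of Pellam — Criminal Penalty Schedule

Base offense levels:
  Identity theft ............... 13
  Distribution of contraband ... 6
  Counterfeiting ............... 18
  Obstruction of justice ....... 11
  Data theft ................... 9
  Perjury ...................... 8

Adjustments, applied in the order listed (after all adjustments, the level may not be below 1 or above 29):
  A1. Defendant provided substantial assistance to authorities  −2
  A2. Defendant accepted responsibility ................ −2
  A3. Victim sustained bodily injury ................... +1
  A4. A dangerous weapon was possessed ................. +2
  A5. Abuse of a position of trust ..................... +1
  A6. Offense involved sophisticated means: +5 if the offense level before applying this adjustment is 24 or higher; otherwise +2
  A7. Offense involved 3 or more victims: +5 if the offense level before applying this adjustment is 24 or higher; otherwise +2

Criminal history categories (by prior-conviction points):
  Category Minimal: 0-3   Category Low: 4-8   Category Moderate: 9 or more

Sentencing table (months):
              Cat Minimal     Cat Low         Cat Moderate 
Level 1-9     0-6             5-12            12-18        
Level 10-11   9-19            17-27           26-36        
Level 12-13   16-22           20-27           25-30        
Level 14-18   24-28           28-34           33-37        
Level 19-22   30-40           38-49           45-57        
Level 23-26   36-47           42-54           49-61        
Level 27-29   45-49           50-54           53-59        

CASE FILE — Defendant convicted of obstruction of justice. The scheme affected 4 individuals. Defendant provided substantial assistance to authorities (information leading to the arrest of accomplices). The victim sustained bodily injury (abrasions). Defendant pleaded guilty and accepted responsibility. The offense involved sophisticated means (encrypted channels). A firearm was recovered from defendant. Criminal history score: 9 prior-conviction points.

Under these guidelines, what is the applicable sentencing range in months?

33-37 months

Base offense level for obstruction of justice: 11.
A1 applies: 11 − 2 = 9.
A2 applies: 9 − 2 = 7.
A3 applies: 7 + 1 = 8.
A4 applies: 8 + 2 = 10.
A6 applies (level before this adjustment is 10 < 24, so +2): 10 + 2 = 12.
A7 applies (level before this adjustment is 12 < 24, so +2): 12 + 2 = 14.
Final offense level: 14.
Criminal history: 9 prior points → Category Moderate (9+).
Level 14 falls in the 14-18 band.
Grid: Level 14-18 × Category Moderate = 33-37 months.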